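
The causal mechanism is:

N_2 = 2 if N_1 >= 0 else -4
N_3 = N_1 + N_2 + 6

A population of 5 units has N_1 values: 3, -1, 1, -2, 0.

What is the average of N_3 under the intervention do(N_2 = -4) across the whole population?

Every unit gets N_2=-4 under the intervention. N_3 values become 5, 1, 3, 0, 2; E[N_3|do(N_2=-4)] = 2.2.

2.2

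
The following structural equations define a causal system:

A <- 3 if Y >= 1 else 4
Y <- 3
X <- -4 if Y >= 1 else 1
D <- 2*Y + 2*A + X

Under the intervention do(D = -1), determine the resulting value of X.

-4

The intervention breaks the incoming arrows to D: D <- 2*Y + 2*A + X no longer applies, and D = -1.
Since X is not a descendant of the intervened variable, it is unaffected.
X = -4 if Y >= 1 else 1  [with Y=3]  = -4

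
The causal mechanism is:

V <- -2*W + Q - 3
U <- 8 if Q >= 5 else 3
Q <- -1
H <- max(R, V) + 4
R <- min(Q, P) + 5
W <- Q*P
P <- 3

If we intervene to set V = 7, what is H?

11

The intervention breaks the incoming arrows to V: V <- -2*W + Q - 3 no longer applies, and V = 7.
R = min(Q, P) + 5  [with Q=-1, P=3]  = 4
H = max(R, V) + 4  [with R=4, V=7]  = 11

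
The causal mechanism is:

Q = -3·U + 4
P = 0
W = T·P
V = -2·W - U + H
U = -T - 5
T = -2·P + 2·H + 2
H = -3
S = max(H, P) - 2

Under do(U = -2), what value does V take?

-1

do(U=-2) replaces the equation U = -T - 5 with the constant U = -2.
T = -2·P + 2·H + 2  [with P=0, H=-3]  = -4
W = T·P  [with T=-4, P=0]  = 0
V = -2·W - U + H  [with W=0, U=-2, H=-3]  = -1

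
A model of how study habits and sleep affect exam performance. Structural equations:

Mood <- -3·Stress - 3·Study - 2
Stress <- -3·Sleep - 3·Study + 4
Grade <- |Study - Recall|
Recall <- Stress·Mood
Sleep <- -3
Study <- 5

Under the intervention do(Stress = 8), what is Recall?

do(Stress=8) replaces the equation Stress <- -3·Sleep - 3·Study + 4 with the constant Stress = 8.
Mood = -3·Stress - 3·Study - 2  [with Stress=8, Study=5]  = -41
Recall = Stress·Mood  [with Stress=8, Mood=-41]  = -328

-328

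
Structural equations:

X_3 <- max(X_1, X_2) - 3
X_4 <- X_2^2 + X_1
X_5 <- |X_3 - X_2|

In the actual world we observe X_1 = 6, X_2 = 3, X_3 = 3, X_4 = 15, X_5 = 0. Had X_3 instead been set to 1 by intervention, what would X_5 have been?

do(X_3=1) replaces the equation X_3 <- max(X_1, X_2) - 3 with the constant X_3 = 1.
X_5 = |X_3 - X_2|  [with X_3=1, X_2=3]  = 2

2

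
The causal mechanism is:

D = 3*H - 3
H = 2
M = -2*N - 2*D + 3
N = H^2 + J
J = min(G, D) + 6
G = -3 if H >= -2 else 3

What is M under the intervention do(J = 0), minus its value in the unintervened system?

Under do(J=0), the mechanism J = min(G, D) + 6 is discarded; J is fixed at 0.
D = 3*H - 3  [with H=2]  = 3
N = H^2 + J  [with H=2, J=0]  = 4
M = -2*N - 2*D + 3  [with N=4, D=3]  = -11
Without intervention: D = 3*H - 3  [with H=2]  = 3; G = -3 if H >= -2 else 3  [with H=2]  = -3; J = min(G, D) + 6  [with G=-3, D=3]  = 3; N = H^2 + J  [with H=2, J=3]  = 7; M = -2*N - 2*D + 3  [with N=7, D=3]  = -17.
Change = -11 − (-17) = 6.

6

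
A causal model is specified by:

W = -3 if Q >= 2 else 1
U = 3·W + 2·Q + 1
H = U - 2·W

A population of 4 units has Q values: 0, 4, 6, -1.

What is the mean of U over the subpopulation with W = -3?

2

Conditioning on W=-3 selects the 2 unit(s) with Q ∈ {4, 6}. Their U values: 0, 4. Mean = 2.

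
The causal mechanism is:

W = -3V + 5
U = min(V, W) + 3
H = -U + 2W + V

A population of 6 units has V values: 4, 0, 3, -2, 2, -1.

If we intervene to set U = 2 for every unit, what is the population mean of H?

3

Under do(U=2), U's equation is replaced by U=2 for every unit. Per-unit H: -12, 8, -7, 18, -2, 13. Mean = 3.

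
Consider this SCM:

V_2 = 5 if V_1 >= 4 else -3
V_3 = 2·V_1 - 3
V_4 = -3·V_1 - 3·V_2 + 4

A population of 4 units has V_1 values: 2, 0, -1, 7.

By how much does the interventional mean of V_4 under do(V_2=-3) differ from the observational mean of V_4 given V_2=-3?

do(V_2=-3) breaks V_2's dependence on V_1. With V_2=-3 fixed, V_4 across the units is 7, 13, 16, -8, mean 7.
Conditioning on V_2=-3 selects the 3 unit(s) with V_1 ∈ {2, 0, -1}. Their V_4 values: 7, 13, 16. Mean = 12.
Difference = 7 − 12 = -5.

-5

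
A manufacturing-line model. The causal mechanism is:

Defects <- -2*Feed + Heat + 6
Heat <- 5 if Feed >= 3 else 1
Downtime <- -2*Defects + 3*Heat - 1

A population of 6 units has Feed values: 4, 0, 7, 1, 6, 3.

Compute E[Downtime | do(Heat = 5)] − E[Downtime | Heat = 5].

The intervention sets Heat=5 in all 6 units regardless of Feed. Recomputing Downtime per unit gives 8, -8, 20, -4, 16, 4; average 6.
Conditioning on Heat=5 selects the 4 unit(s) with Feed ∈ {4, 7, 6, 3}. Their Downtime values: 8, 20, 16, 4. Mean = 12.
Difference = 6 − 12 = -6.

-6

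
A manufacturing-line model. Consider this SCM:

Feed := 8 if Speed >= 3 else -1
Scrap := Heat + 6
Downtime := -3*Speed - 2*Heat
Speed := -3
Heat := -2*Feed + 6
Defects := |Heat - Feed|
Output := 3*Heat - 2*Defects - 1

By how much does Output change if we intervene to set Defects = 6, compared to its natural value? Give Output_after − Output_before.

Under do(Defects=6), the mechanism Defects := |Heat - Feed| is discarded; Defects is fixed at 6.
Feed = 8 if Speed >= 3 else -1  [with Speed=-3]  = -1
Heat = -2*Feed + 6  [with Feed=-1]  = 8
Output = 3*Heat - 2*Defects - 1  [with Heat=8, Defects=6]  = 11
Without intervention: Feed = 8 if Speed >= 3 else -1  [with Speed=-3]  = -1; Heat = -2*Feed + 6  [with Feed=-1]  = 8; Defects = |Heat - Feed|  [with Heat=8, Feed=-1]  = 9; Output = 3*Heat - 2*Defects - 1  [with Heat=8, Defects=9]  = 5.
Change = 11 − 5 = 6.

6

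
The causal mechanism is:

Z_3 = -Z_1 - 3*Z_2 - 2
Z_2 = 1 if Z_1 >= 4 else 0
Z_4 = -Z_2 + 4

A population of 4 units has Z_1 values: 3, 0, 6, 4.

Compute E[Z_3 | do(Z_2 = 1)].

The intervention sets Z_2=1 in all 4 units regardless of Z_1. Recomputing Z_3 per unit gives -8, -5, -11, -9; average -8.25.

-8.25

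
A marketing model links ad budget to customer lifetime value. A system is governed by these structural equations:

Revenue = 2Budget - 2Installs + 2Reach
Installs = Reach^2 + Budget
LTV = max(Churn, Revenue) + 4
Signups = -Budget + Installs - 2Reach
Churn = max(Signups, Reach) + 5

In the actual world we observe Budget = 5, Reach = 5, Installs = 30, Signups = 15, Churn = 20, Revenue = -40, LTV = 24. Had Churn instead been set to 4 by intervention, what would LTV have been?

8

Under do(Churn=4), the mechanism Churn = max(Signups, Reach) + 5 is discarded; Churn is fixed at 4.
Installs = Reach^2 + Budget  [with Reach=5, Budget=5]  = 30
Revenue = 2Budget - 2Installs + 2Reach  [with Budget=5, Installs=30, Reach=5]  = -40
LTV = max(Churn, Revenue) + 4  [with Churn=4, Revenue=-40]  = 8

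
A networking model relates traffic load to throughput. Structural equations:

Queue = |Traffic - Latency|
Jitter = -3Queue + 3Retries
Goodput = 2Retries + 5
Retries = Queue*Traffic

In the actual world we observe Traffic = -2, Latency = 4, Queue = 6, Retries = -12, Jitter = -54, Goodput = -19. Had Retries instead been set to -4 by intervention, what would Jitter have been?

-30

Intervening sets Retries = -4 and removes its equation (Retries = Queue*Traffic).
Queue = |Traffic - Latency|  [with Traffic=-2, Latency=4]  = 6
Jitter = -3Queue + 3Retries  [with Queue=6, Retries=-4]  = -30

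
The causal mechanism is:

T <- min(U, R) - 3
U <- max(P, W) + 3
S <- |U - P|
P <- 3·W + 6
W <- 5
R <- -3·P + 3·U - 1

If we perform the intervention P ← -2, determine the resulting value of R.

29

do(P=-2) replaces the equation P <- 3·W + 6 with the constant P = -2.
U = max(P, W) + 3  [with P=-2, W=5]  = 8
R = -3·P + 3·U - 1  [with P=-2, U=8]  = 29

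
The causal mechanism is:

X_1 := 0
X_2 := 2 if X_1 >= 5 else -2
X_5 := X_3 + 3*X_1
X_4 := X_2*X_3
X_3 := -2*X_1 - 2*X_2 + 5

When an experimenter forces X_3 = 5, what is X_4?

The intervention breaks the incoming arrows to X_3: X_3 := -2*X_1 - 2*X_2 + 5 no longer applies, and X_3 = 5.
X_2 = 2 if X_1 >= 5 else -2  [with X_1=0]  = -2
X_4 = X_2*X_3  [with X_2=-2, X_3=5]  = -10

-10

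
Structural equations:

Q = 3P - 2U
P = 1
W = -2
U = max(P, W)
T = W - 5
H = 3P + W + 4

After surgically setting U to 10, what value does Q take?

The intervention breaks the incoming arrows to U: U = max(P, W) no longer applies, and U = 10.
Q = 3P - 2U  [with P=1, U=10]  = -17

-17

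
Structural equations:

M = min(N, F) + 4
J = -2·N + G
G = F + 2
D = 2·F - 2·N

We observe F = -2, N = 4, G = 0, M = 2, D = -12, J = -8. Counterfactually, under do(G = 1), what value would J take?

The intervention breaks the incoming arrows to G: G = F + 2 no longer applies, and G = 1.
J = -2·N + G  [with N=4, G=1]  = -7

-7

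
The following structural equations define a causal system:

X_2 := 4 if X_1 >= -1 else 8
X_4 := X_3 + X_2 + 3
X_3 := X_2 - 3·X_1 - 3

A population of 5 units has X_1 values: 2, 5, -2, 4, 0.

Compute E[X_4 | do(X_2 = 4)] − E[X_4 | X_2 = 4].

2.85

Under do(X_2=4), X_2's equation is replaced by X_2=4 for every unit. Per-unit X_4: 2, -7, 14, -4, 8. Mean = 2.6.
Conditioning on X_2=4 selects the 4 unit(s) with X_1 ∈ {2, 5, 4, 0}. Their X_4 values: 2, -7, -4, 8. Mean = -0.25.
Difference = 2.6 − (-0.25) = 2.85.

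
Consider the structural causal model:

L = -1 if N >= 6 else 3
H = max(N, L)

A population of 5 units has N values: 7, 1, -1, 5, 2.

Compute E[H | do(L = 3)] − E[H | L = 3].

Under do(L=3), L's equation is replaced by L=3 for every unit. Per-unit H: 7, 3, 3, 5, 3. Mean = 4.2.
Conditioning on L=3 selects the 4 unit(s) with N ∈ {1, -1, 5, 2}. Their H values: 3, 3, 5, 3. Mean = 3.5.
Difference = 4.2 − 3.5 = 0.7.

0.7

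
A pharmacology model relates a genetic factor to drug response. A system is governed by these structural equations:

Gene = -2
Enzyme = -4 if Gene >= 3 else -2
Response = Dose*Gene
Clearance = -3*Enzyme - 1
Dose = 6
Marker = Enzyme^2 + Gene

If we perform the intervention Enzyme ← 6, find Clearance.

The intervention breaks the incoming arrows to Enzyme: Enzyme = -4 if Gene >= 3 else -2 no longer applies, and Enzyme = 6.
Clearance = -3*Enzyme - 1  [with Enzyme=6]  = -19

-19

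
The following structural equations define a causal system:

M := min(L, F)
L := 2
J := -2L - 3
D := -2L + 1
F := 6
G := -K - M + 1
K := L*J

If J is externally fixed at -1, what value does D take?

The intervention breaks the incoming arrows to J: J := -2L - 3 no longer applies, and J = -1.
No directed path runs from J to D, so D keeps its natural value.
D = -2L + 1  [with L=2]  = -3

-3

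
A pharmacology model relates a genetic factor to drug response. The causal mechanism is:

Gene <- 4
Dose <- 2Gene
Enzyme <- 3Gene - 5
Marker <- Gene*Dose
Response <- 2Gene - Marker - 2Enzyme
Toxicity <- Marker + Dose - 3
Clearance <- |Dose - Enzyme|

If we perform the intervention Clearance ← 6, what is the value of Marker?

32

Under do(Clearance=6), the mechanism Clearance <- |Dose - Enzyme| is discarded; Clearance is fixed at 6.
Since Marker is not a descendant of the intervened variable, it is unaffected.
Dose = 2Gene  [with Gene=4]  = 8
Marker = Gene*Dose  [with Gene=4, Dose=8]  = 32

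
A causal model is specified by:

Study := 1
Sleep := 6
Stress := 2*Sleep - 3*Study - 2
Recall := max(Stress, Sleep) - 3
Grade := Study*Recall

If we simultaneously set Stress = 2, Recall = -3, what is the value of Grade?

Setting Stress = 2, Recall = -3 by intervention discards those variables' equations.
Grade = Study*Recall  [with Study=1, Recall=-3]  = -3

-3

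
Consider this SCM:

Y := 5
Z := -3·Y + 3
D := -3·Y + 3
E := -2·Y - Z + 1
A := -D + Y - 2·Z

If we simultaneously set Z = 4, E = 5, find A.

9

Setting Z = 4, E = 5 by intervention discards those variables' equations.
D = -3·Y + 3  [with Y=5]  = -12
A = -D + Y - 2·Z  [with D=-12, Y=5, Z=4]  = 9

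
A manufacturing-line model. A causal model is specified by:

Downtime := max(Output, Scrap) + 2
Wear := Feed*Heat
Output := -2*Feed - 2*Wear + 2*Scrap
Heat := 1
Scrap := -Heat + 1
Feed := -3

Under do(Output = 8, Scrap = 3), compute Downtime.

10

Setting Output = 8, Scrap = 3 by intervention discards those variables' equations.
Downtime = max(Output, Scrap) + 2  [with Output=8, Scrap=3]  = 10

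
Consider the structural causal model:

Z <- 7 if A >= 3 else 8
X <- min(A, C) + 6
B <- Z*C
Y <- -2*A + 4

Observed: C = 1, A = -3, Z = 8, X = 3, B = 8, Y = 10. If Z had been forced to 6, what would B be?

6

do(Z=6) replaces the equation Z <- 7 if A >= 3 else 8 with the constant Z = 6.
B = Z*C  [with Z=6, C=1]  = 6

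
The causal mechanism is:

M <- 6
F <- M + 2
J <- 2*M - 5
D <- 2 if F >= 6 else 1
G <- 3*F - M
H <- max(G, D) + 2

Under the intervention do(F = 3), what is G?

do(F=3) replaces the equation F <- M + 2 with the constant F = 3.
G = 3*F - M  [with F=3, M=6]  = 3

3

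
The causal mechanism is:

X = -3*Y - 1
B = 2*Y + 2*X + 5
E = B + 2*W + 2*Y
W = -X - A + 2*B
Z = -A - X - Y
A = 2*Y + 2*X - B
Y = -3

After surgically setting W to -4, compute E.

1

The intervention breaks the incoming arrows to W: W = -X - A + 2*B no longer applies, and W = -4.
X = -3*Y - 1  [with Y=-3]  = 8
B = 2*Y + 2*X + 5  [with Y=-3, X=8]  = 15
E = B + 2*W + 2*Y  [with B=15, W=-4, Y=-3]  = 1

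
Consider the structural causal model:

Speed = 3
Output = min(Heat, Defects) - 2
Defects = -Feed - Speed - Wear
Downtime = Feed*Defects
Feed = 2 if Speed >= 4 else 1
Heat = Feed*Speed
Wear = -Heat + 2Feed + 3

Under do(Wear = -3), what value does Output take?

Under do(Wear=-3), the mechanism Wear = -Heat + 2Feed + 3 is discarded; Wear is fixed at -3.
Feed = 2 if Speed >= 4 else 1  [with Speed=3]  = 1
Heat = Feed*Speed  [with Feed=1, Speed=3]  = 3
Defects = -Feed - Speed - Wear  [with Feed=1, Speed=3, Wear=-3]  = -1
Output = min(Heat, Defects) - 2  [with Heat=3, Defects=-1]  = -3

-3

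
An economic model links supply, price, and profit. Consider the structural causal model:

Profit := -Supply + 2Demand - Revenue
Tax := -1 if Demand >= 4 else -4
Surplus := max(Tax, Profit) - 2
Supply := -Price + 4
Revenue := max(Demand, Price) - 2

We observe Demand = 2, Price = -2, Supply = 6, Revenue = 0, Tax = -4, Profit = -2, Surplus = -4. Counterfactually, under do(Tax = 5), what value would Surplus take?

Under do(Tax=5), the mechanism Tax := -1 if Demand >= 4 else -4 is discarded; Tax is fixed at 5.
Supply = -Price + 4  [with Price=-2]  = 6
Revenue = max(Demand, Price) - 2  [with Demand=2, Price=-2]  = 0
Profit = -Supply + 2Demand - Revenue  [with Supply=6, Demand=2, Revenue=0]  = -2
Surplus = max(Tax, Profit) - 2  [with Tax=5, Profit=-2]  = 3

3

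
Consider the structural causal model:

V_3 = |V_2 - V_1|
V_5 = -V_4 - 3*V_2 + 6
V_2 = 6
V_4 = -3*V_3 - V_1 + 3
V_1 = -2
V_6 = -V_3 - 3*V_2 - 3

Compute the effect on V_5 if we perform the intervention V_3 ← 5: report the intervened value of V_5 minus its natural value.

-9

do(V_3=5) replaces the equation V_3 = |V_2 - V_1| with the constant V_3 = 5.
V_4 = -3*V_3 - V_1 + 3  [with V_3=5, V_1=-2]  = -10
V_5 = -V_4 - 3*V_2 + 6  [with V_4=-10, V_2=6]  = -2
Without intervention: V_3 = |V_2 - V_1|  [with V_2=6, V_1=-2]  = 8; V_4 = -3*V_3 - V_1 + 3  [with V_3=8, V_1=-2]  = -19; V_5 = -V_4 - 3*V_2 + 6  [with V_4=-19, V_2=6]  = 7.
Change = -2 − 7 = -9.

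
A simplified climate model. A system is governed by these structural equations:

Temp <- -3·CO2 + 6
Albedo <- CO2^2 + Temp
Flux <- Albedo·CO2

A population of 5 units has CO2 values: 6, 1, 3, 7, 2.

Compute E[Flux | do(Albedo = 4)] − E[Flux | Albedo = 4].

9.2

do(Albedo=4) breaks Albedo's dependence on CO2. With Albedo=4 fixed, Flux across the units is 24, 4, 12, 28, 8, mean 15.2.
E[Flux|Albedo=4] averages over only the 2 units with Albedo=4 (CO2 = 1, 2): Flux = 4, 8, mean 6.
Difference = 15.2 − 6 = 9.2.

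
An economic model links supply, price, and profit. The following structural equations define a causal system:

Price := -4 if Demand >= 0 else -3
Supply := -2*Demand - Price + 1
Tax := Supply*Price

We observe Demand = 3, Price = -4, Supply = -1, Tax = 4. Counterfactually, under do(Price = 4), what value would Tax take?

Under do(Price=4), the mechanism Price := -4 if Demand >= 0 else -3 is discarded; Price is fixed at 4.
Supply = -2*Demand - Price + 1  [with Demand=3, Price=4]  = -9
Tax = Supply*Price  [with Supply=-9, Price=4]  = -36

-36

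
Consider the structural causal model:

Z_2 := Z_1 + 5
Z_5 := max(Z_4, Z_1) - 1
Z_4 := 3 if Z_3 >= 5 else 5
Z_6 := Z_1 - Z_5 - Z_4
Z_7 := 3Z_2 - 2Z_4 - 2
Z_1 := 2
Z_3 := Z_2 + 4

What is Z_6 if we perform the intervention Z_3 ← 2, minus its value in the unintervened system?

-4

The intervention breaks the incoming arrows to Z_3: Z_3 := Z_2 + 4 no longer applies, and Z_3 = 2.
Z_4 = 3 if Z_3 >= 5 else 5  [with Z_3=2]  = 5
Z_5 = max(Z_4, Z_1) - 1  [with Z_4=5, Z_1=2]  = 4
Z_6 = Z_1 - Z_5 - Z_4  [with Z_1=2, Z_5=4, Z_4=5]  = -7
Without intervention: Z_2 = Z_1 + 5  [with Z_1=2]  = 7; Z_3 = Z_2 + 4  [with Z_2=7]  = 11; Z_4 = 3 if Z_3 >= 5 else 5  [with Z_3=11]  = 3; Z_5 = max(Z_4, Z_1) - 1  [with Z_4=3, Z_1=2]  = 2; Z_6 = Z_1 - Z_5 - Z_4  [with Z_1=2, Z_5=2, Z_4=3]  = -3.
Change = -7 − (-3) = -4.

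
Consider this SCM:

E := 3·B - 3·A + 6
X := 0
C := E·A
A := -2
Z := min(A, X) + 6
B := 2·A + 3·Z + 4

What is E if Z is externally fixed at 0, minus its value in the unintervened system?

do(Z=0) replaces the equation Z := min(A, X) + 6 with the constant Z = 0.
B = 2·A + 3·Z + 4  [with A=-2, Z=0]  = 0
E = 3·B - 3·A + 6  [with B=0, A=-2]  = 12
Without intervention: Z = min(A, X) + 6  [with A=-2, X=0]  = 4; B = 2·A + 3·Z + 4  [with A=-2, Z=4]  = 12; E = 3·B - 3·A + 6  [with B=12, A=-2]  = 48.
Change = 12 − 48 = -36.

-36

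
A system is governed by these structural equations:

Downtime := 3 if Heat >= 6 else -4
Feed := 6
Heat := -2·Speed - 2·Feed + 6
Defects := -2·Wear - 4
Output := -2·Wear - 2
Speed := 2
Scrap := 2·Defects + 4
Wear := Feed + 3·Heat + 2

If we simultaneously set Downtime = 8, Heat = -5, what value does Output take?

Under do(Downtime = 8, Heat = -5), each intervened variable's structural equation is replaced by its fixed value.
Wear = Feed + 3·Heat + 2  [with Feed=6, Heat=-5]  = -7
Output = -2·Wear - 2  [with Wear=-7]  = 12

12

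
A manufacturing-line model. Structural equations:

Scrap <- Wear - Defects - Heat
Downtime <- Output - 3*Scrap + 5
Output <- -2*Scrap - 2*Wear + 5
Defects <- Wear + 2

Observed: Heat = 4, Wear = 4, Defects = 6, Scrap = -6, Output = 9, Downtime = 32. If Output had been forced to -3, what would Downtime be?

The intervention breaks the incoming arrows to Output: Output <- -2*Scrap - 2*Wear + 5 no longer applies, and Output = -3.
Defects = Wear + 2  [with Wear=4]  = 6
Scrap = Wear - Defects - Heat  [with Wear=4, Defects=6, Heat=4]  = -6
Downtime = Output - 3*Scrap + 5  [with Output=-3, Scrap=-6]  = 20

20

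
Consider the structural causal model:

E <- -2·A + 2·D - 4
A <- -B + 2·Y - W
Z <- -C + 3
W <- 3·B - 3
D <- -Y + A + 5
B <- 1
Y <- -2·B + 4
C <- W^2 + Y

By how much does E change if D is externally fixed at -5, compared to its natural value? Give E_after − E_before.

-22

Intervening sets D = -5 and removes its equation (D <- -Y + A + 5).
Y = -2·B + 4  [with B=1]  = 2
W = 3·B - 3  [with B=1]  = 0
A = -B + 2·Y - W  [with B=1, Y=2, W=0]  = 3
E = -2·A + 2·D - 4  [with A=3, D=-5]  = -20
Without intervention: Y = -2·B + 4  [with B=1]  = 2; W = 3·B - 3  [with B=1]  = 0; A = -B + 2·Y - W  [with B=1, Y=2, W=0]  = 3; D = -Y + A + 5  [with Y=2, A=3]  = 6; E = -2·A + 2·D - 4  [with A=3, D=6]  = 2.
Change = -20 − 2 = -22.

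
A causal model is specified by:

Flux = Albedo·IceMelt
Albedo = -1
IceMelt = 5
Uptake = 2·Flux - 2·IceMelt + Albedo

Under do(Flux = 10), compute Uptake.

The intervention breaks the incoming arrows to Flux: Flux = Albedo·IceMelt no longer applies, and Flux = 10.
Uptake = 2·Flux - 2·IceMelt + Albedo  [with Flux=10, IceMelt=5, Albedo=-1]  = 9

9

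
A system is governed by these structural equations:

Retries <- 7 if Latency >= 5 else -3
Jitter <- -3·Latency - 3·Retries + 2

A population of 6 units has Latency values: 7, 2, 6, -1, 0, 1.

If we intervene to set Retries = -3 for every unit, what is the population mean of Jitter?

3.5

do(Retries=-3) breaks Retries's dependence on Latency. With Retries=-3 fixed, Jitter across the units is -10, 5, -7, 14, 11, 8, mean 3.5.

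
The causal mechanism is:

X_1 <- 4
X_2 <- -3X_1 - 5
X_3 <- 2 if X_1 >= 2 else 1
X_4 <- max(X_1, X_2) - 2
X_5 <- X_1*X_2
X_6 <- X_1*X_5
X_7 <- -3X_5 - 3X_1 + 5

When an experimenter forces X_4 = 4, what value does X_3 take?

Under do(X_4=4), the mechanism X_4 <- max(X_1, X_2) - 2 is discarded; X_4 is fixed at 4.
Since X_3 is not a descendant of the intervened variable, it is unaffected.
X_3 = 2 if X_1 >= 2 else 1  [with X_1=4]  = 2

2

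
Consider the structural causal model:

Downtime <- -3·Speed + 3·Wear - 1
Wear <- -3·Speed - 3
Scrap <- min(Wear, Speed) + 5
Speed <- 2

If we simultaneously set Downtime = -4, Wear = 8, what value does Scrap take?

Setting Downtime = -4, Wear = 8 by intervention discards those variables' equations.
Scrap = min(Wear, Speed) + 5  [with Wear=8, Speed=2]  = 7

7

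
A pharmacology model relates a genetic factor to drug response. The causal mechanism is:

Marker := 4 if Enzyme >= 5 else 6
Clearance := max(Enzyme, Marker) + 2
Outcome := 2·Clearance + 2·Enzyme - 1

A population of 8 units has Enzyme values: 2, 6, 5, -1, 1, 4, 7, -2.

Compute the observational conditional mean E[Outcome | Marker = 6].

16.6

Observing Marker=6 restricts to units where Marker's equation naturally yields 6: Enzyme ∈ {2, -1, 1, 4, -2}. In that subpopulation Outcome = 19, 13, 17, 23, 11, mean 16.6.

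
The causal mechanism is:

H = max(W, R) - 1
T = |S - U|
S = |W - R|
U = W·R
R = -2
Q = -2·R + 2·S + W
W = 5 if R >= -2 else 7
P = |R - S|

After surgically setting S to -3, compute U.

The intervention breaks the incoming arrows to S: S = |W - R| no longer applies, and S = -3.
U is not downstream of the intervention, so its value is determined by the original equations.
W = 5 if R >= -2 else 7  [with R=-2]  = 5
U = W·R  [with W=5, R=-2]  = -10

-10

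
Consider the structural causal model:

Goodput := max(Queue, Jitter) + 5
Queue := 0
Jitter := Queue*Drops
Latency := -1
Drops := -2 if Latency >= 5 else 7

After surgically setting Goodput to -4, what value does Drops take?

do(Goodput=-4) replaces the equation Goodput := max(Queue, Jitter) + 5 with the constant Goodput = -4.
Drops is not downstream of the intervention, so its value is determined by the original equations.
Drops = -2 if Latency >= 5 else 7  [with Latency=-1]  = 7

7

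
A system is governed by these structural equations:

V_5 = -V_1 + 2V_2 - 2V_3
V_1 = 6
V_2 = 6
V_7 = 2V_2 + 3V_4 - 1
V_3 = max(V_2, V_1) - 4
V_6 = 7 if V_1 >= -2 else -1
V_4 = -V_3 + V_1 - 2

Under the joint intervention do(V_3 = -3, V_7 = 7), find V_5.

Setting V_3 = -3, V_7 = 7 by intervention discards those variables' equations.
V_5 = -V_1 + 2V_2 - 2V_3  [with V_1=6, V_2=6, V_3=-3]  = 12

12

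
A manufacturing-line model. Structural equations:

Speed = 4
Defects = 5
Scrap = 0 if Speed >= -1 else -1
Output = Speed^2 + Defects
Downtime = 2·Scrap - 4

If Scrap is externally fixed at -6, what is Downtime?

do(Scrap=-6) replaces the equation Scrap = 0 if Speed >= -1 else -1 with the constant Scrap = -6.
Downtime = 2·Scrap - 4  [with Scrap=-6]  = -16

-16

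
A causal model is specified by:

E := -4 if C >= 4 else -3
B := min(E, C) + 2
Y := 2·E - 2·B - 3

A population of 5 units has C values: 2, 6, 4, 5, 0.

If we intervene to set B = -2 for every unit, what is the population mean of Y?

-6.2

Every unit gets B=-2 under the intervention. Y values become -5, -7, -7, -7, -5; E[Y|do(B=-2)] = -6.2.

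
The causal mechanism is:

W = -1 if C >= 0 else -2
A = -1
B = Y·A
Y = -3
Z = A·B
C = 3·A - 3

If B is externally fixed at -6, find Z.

Under do(B=-6), the mechanism B = Y·A is discarded; B is fixed at -6.
Z = A·B  [with A=-1, B=-6]  = 6

6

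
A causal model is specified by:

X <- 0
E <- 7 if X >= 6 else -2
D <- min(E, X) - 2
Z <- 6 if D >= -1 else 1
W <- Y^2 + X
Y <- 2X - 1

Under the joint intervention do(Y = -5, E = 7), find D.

-2

Setting Y = -5, E = 7 by intervention discards those variables' equations.
D = min(E, X) - 2  [with E=7, X=0]  = -2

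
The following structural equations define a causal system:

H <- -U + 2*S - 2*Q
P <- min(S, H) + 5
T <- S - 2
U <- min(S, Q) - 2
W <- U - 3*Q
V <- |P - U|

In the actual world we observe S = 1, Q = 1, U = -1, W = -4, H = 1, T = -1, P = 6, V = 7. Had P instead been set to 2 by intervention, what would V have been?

do(P=2) replaces the equation P <- min(S, H) + 5 with the constant P = 2.
U = min(S, Q) - 2  [with S=1, Q=1]  = -1
V = |P - U|  [with P=2, U=-1]  = 3

3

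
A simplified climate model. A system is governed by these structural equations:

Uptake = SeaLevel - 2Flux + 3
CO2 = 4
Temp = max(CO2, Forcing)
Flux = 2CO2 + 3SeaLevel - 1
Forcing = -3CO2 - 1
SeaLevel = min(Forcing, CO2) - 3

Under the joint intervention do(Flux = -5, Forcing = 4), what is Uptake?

The joint intervention fixes Flux = -5, Forcing = 4, removing each variable's own equation.
SeaLevel = min(Forcing, CO2) - 3  [with Forcing=4, CO2=4]  = 1
Uptake = SeaLevel - 2Flux + 3  [with SeaLevel=1, Flux=-5]  = 14

14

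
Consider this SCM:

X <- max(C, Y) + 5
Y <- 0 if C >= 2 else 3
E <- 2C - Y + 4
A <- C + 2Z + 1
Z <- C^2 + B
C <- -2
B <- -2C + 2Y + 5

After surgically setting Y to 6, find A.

Under do(Y=6), the mechanism Y <- 0 if C >= 2 else 3 is discarded; Y is fixed at 6.
B = -2C + 2Y + 5  [with C=-2, Y=6]  = 21
Z = C^2 + B  [with C=-2, B=21]  = 25
A = C + 2Z + 1  [with C=-2, Z=25]  = 49

49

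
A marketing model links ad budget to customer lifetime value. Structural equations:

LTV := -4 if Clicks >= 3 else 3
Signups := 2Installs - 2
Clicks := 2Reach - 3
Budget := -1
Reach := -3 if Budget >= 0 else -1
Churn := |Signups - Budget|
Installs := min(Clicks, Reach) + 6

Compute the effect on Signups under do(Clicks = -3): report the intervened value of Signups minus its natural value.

do(Clicks=-3) replaces the equation Clicks := 2Reach - 3 with the constant Clicks = -3.
Reach = -3 if Budget >= 0 else -1  [with Budget=-1]  = -1
Installs = min(Clicks, Reach) + 6  [with Clicks=-3, Reach=-1]  = 3
Signups = 2Installs - 2  [with Installs=3]  = 4
Without intervention: Reach = -3 if Budget >= 0 else -1  [with Budget=-1]  = -1; Clicks = 2Reach - 3  [with Reach=-1]  = -5; Installs = min(Clicks, Reach) + 6  [with Clicks=-5, Reach=-1]  = 1; Signups = 2Installs - 2  [with Installs=1]  = 0.
Change = 4 − 0 = 4.

4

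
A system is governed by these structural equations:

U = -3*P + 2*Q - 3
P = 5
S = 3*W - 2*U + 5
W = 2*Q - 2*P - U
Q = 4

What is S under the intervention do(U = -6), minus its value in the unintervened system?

do(U=-6) replaces the equation U = -3*P + 2*Q - 3 with the constant U = -6.
W = 2*Q - 2*P - U  [with Q=4, P=5, U=-6]  = 4
S = 3*W - 2*U + 5  [with W=4, U=-6]  = 29
Without intervention: U = -3*P + 2*Q - 3  [with P=5, Q=4]  = -10; W = 2*Q - 2*P - U  [with Q=4, P=5, U=-10]  = 8; S = 3*W - 2*U + 5  [with W=8, U=-10]  = 49.
Change = 29 − 49 = -20.

-20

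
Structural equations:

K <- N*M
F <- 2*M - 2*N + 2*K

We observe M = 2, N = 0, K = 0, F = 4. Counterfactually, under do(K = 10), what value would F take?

The intervention breaks the incoming arrows to K: K <- N*M no longer applies, and K = 10.
F = 2*M - 2*N + 2*K  [with M=2, N=0, K=10]  = 24

24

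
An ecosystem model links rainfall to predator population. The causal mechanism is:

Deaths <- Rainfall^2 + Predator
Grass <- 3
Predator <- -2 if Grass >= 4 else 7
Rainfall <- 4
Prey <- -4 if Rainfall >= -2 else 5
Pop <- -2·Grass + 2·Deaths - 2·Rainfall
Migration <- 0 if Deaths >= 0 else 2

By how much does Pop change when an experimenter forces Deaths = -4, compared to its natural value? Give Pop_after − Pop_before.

Under do(Deaths=-4), the mechanism Deaths <- Rainfall^2 + Predator is discarded; Deaths is fixed at -4.
Pop = -2·Grass + 2·Deaths - 2·Rainfall  [with Grass=3, Deaths=-4, Rainfall=4]  = -22
Without intervention: Predator = -2 if Grass >= 4 else 7  [with Grass=3]  = 7; Deaths = Rainfall^2 + Predator  [with Rainfall=4, Predator=7]  = 23; Pop = -2·Grass + 2·Deaths - 2·Rainfall  [with Grass=3, Deaths=23, Rainfall=4]  = 32.
Change = -22 − 32 = -54.

-54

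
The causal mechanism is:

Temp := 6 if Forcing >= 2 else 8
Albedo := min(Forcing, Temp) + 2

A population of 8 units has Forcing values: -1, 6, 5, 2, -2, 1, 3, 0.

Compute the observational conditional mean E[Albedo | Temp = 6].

6

Conditioning on Temp=6 selects the 4 unit(s) with Forcing ∈ {6, 5, 2, 3}. Their Albedo values: 8, 7, 4, 5. Mean = 6.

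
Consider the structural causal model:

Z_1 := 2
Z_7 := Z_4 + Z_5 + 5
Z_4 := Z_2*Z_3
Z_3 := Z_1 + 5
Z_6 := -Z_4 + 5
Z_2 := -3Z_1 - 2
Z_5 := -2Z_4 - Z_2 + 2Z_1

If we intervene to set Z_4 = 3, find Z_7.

14

The intervention breaks the incoming arrows to Z_4: Z_4 := Z_2*Z_3 no longer applies, and Z_4 = 3.
Z_2 = -3Z_1 - 2  [with Z_1=2]  = -8
Z_5 = -2Z_4 - Z_2 + 2Z_1  [with Z_4=3, Z_2=-8, Z_1=2]  = 6
Z_7 = Z_4 + Z_5 + 5  [with Z_4=3, Z_5=6]  = 14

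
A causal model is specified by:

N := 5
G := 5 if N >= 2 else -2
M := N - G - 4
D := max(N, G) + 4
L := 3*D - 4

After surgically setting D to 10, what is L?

26

Intervening sets D = 10 and removes its equation (D := max(N, G) + 4).
L = 3*D - 4  [with D=10]  = 26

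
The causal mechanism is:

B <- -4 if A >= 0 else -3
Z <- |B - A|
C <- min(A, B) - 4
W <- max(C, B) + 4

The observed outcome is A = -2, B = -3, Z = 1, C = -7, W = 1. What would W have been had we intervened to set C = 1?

Intervening sets C = 1 and removes its equation (C <- min(A, B) - 4).
B = -4 if A >= 0 else -3  [with A=-2]  = -3
W = max(C, B) + 4  [with C=1, B=-3]  = 5

5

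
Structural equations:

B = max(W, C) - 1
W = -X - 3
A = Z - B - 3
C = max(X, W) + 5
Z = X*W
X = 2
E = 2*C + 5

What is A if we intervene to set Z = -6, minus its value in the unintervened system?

4

The intervention breaks the incoming arrows to Z: Z = X*W no longer applies, and Z = -6.
W = -X - 3  [with X=2]  = -5
C = max(X, W) + 5  [with X=2, W=-5]  = 7
B = max(W, C) - 1  [with W=-5, C=7]  = 6
A = Z - B - 3  [with Z=-6, B=6]  = -15
Without intervention: W = -X - 3  [with X=2]  = -5; C = max(X, W) + 5  [with X=2, W=-5]  = 7; B = max(W, C) - 1  [with W=-5, C=7]  = 6; Z = X*W  [with X=2, W=-5]  = -10; A = Z - B - 3  [with Z=-10, B=6]  = -19.
Change = -15 − (-19) = 4.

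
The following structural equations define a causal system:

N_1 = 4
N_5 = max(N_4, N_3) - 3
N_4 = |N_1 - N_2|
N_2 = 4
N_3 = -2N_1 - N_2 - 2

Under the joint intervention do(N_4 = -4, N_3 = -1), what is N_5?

The joint intervention fixes N_4 = -4, N_3 = -1, removing each variable's own equation.
N_5 = max(N_4, N_3) - 3  [with N_4=-4, N_3=-1]  = -4

-4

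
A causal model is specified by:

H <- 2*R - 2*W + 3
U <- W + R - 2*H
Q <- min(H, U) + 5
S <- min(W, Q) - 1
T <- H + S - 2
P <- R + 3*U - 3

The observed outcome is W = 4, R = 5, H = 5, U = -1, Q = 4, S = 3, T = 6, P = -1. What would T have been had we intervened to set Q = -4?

-2

Under do(Q=-4), the mechanism Q <- min(H, U) + 5 is discarded; Q is fixed at -4.
H = 2*R - 2*W + 3  [with R=5, W=4]  = 5
S = min(W, Q) - 1  [with W=4, Q=-4]  = -5
T = H + S - 2  [with H=5, S=-5]  = -2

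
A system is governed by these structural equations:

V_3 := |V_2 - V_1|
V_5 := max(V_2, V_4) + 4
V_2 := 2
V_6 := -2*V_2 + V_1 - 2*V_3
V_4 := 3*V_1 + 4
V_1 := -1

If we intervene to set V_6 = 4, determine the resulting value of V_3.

3

do(V_6=4) replaces the equation V_6 := -2*V_2 + V_1 - 2*V_3 with the constant V_6 = 4.
V_3 is not downstream of the intervention, so its value is determined by the original equations.
V_3 = |V_2 - V_1|  [with V_2=2, V_1=-1]  = 3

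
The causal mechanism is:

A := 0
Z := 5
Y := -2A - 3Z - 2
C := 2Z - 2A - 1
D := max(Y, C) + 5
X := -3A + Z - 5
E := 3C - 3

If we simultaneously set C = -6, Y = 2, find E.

The joint intervention fixes C = -6, Y = 2, removing each variable's own equation.
E = 3C - 3  [with C=-6]  = -21

-21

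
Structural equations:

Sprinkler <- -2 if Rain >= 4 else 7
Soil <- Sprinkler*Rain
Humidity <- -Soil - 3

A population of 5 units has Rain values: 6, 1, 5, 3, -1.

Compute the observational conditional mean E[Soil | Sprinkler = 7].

7

Observing Sprinkler=7 restricts to units where Sprinkler's equation naturally yields 7: Rain ∈ {1, 3, -1}. In that subpopulation Soil = 7, 21, -7, mean 7.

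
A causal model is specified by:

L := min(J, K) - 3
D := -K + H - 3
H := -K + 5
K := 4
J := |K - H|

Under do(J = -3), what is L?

Intervening sets J = -3 and removes its equation (J := |K - H|).
L = min(J, K) - 3  [with J=-3, K=4]  = -6

-6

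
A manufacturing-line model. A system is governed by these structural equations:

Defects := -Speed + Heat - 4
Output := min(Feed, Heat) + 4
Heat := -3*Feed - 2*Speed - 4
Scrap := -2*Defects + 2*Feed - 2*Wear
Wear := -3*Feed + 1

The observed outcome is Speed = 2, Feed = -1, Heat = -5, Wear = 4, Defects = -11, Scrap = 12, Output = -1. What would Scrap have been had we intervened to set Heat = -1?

The intervention breaks the incoming arrows to Heat: Heat := -3*Feed - 2*Speed - 4 no longer applies, and Heat = -1.
Wear = -3*Feed + 1  [with Feed=-1]  = 4
Defects = -Speed + Heat - 4  [with Speed=2, Heat=-1]  = -7
Scrap = -2*Defects + 2*Feed - 2*Wear  [with Defects=-7, Feed=-1, Wear=4]  = 4

4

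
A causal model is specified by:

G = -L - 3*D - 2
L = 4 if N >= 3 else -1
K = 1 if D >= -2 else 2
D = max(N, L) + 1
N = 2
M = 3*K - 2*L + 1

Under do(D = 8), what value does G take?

-25

The intervention breaks the incoming arrows to D: D = max(N, L) + 1 no longer applies, and D = 8.
L = 4 if N >= 3 else -1  [with N=2]  = -1
G = -L - 3*D - 2  [with L=-1, D=8]  = -25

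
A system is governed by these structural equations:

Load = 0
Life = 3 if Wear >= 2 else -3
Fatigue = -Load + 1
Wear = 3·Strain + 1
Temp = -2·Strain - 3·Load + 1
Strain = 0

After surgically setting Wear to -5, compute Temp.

Under do(Wear=-5), the mechanism Wear = 3·Strain + 1 is discarded; Wear is fixed at -5.
Since Temp is not a descendant of the intervened variable, it is unaffected.
Temp = -2·Strain - 3·Load + 1  [with Strain=0, Load=0]  = 1

1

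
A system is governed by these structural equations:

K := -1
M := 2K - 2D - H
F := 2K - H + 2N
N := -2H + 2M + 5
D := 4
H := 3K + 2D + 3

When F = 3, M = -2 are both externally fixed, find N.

-15

Setting F = 3, M = -2 by intervention discards those variables' equations.
H = 3K + 2D + 3  [with K=-1, D=4]  = 8
N = -2H + 2M + 5  [with H=8, M=-2]  = -15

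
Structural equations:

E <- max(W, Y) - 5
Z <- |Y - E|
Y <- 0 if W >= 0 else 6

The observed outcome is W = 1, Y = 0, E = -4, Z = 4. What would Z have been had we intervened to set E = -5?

5

The intervention breaks the incoming arrows to E: E <- max(W, Y) - 5 no longer applies, and E = -5.
Y = 0 if W >= 0 else 6  [with W=1]  = 0
Z = |Y - E|  [with Y=0, E=-5]  = 5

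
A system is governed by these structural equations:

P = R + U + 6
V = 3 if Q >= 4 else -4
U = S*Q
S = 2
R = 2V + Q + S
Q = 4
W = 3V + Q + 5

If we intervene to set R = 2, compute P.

16

Intervening sets R = 2 and removes its equation (R = 2V + Q + S).
U = S*Q  [with S=2, Q=4]  = 8
P = R + U + 6  [with R=2, U=8]  = 16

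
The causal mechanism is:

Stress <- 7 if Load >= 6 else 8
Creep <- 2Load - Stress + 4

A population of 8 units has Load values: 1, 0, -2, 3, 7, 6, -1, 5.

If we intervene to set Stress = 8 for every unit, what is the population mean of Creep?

0.75

Every unit gets Stress=8 under the intervention. Creep values become -2, -4, -8, 2, 10, 8, -6, 6; E[Creep|do(Stress=8)] = 0.75.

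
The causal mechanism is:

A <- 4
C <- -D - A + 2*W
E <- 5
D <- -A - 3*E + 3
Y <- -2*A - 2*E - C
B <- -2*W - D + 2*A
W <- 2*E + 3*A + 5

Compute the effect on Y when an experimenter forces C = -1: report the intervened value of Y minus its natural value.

67

Intervening sets C = -1 and removes its equation (C <- -D - A + 2*W).
Y = -2*A - 2*E - C  [with A=4, E=5, C=-1]  = -17
Without intervention: D = -A - 3*E + 3  [with A=4, E=5]  = -16; W = 2*E + 3*A + 5  [with E=5, A=4]  = 27; C = -D - A + 2*W  [with D=-16, A=4, W=27]  = 66; Y = -2*A - 2*E - C  [with A=4, E=5, C=66]  = -84.
Change = -17 − (-84) = 67.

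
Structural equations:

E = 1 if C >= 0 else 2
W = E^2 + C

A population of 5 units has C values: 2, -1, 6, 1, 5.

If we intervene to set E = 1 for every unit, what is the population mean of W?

The intervention sets E=1 in all 5 units regardless of C. Recomputing W per unit gives 3, 0, 7, 2, 6; average 3.6.

3.6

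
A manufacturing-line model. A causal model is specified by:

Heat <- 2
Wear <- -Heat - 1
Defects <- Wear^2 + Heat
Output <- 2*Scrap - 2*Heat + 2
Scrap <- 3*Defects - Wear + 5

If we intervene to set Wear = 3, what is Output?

do(Wear=3) replaces the equation Wear <- -Heat - 1 with the constant Wear = 3.
Defects = Wear^2 + Heat  [with Wear=3, Heat=2]  = 11
Scrap = 3*Defects - Wear + 5  [with Defects=11, Wear=3]  = 35
Output = 2*Scrap - 2*Heat + 2  [with Scrap=35, Heat=2]  = 68

68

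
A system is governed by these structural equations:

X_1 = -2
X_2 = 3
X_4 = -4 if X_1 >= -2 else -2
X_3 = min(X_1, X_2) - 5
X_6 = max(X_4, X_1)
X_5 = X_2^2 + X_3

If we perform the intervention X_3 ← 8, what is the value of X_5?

17

do(X_3=8) replaces the equation X_3 = min(X_1, X_2) - 5 with the constant X_3 = 8.
X_5 = X_2^2 + X_3  [with X_2=3, X_3=8]  = 17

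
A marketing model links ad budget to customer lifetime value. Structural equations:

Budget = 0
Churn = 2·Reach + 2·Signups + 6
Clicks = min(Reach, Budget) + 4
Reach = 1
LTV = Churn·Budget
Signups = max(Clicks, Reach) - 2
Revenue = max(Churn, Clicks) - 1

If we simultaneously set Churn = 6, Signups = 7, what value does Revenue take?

Setting Churn = 6, Signups = 7 by intervention discards those variables' equations.
Clicks = min(Reach, Budget) + 4  [with Reach=1, Budget=0]  = 4
Revenue = max(Churn, Clicks) - 1  [with Churn=6, Clicks=4]  = 5

5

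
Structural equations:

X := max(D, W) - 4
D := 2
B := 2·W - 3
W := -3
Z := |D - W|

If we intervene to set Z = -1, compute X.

-2

The intervention breaks the incoming arrows to Z: Z := |D - W| no longer applies, and Z = -1.
X is not downstream of the intervention, so its value is determined by the original equations.
X = max(D, W) - 4  [with D=2, W=-3]  = -2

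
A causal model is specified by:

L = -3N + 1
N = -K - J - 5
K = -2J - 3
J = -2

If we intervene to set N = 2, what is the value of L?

-5

The intervention breaks the incoming arrows to N: N = -K - J - 5 no longer applies, and N = 2.
L = -3N + 1  [with N=2]  = -5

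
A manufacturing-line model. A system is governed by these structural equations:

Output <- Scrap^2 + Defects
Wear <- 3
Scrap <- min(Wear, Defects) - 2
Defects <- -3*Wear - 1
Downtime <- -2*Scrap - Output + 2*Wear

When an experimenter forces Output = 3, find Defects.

The intervention breaks the incoming arrows to Output: Output <- Scrap^2 + Defects no longer applies, and Output = 3.
Since Defects is not a descendant of the intervened variable, it is unaffected.
Defects = -3*Wear - 1  [with Wear=3]  = -10

-10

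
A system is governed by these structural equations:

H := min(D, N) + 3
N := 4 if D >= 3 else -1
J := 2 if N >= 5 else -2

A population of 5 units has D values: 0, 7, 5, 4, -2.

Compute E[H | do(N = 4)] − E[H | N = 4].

-2

do(N=4) breaks N's dependence on D. With N=4 fixed, H across the units is 3, 7, 7, 7, 1, mean 5.
E[H|N=4] averages over only the 3 units with N=4 (D = 7, 5, 4): H = 7, 7, 7, mean 7.
Difference = 5 − 7 = -2.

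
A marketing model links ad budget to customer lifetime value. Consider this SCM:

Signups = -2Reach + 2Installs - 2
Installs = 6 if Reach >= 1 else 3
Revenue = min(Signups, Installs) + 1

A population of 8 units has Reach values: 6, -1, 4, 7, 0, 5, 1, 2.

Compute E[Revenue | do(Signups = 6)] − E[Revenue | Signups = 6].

0.75

do(Signups=6) breaks Signups's dependence on Reach. With Signups=6 fixed, Revenue across the units is 7, 4, 7, 7, 4, 7, 7, 7, mean 6.25.
Observing Signups=6 restricts to units where Signups's equation naturally yields 6: Reach ∈ {-1, 2}. In that subpopulation Revenue = 4, 7, mean 5.5.
Difference = 6.25 − 5.5 = 0.75.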